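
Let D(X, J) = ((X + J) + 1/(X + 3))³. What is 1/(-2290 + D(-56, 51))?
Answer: -148877/359749426 ≈ -0.00041384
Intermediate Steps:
D(X, J) = (J + X + 1/(3 + X))³ (D(X, J) = ((J + X) + 1/(3 + X))³ = (J + X + 1/(3 + X))³)
1/(-2290 + D(-56, 51)) = 1/(-2290 + (1 + (-56)² + 3*51 + 3*(-56) + 51*(-56))³/(3 - 56)³) = 1/(-2290 + (1 + 3136 + 153 - 168 - 2856)³/(-53)³) = 1/(-2290 - 1/148877*266³) = 1/(-2290 - 1/148877*18821096) = 1/(-2290 - 18821096/148877) = 1/(-359749426/148877) = -148877/359749426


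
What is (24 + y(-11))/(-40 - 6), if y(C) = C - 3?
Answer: -5/23 ≈ -0.21739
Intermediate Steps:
y(C) = -3 + C
(24 + y(-11))/(-40 - 6) = (24 + (-3 - 11))/(-40 - 6) = (24 - 14)/(-46) = -1/46*10 = -5/23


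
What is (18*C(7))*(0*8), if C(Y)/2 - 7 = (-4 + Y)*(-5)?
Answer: 0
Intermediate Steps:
C(Y) = 54 - 10*Y (C(Y) = 14 + 2*((-4 + Y)*(-5)) = 14 + 2*(20 - 5*Y) = 14 + (40 - 10*Y) = 54 - 10*Y)
(18*C(7))*(0*8) = (18*(54 - 10*7))*(0*8) = (18*(54 - 70))*0 = (18*(-16))*0 = -288*0 = 0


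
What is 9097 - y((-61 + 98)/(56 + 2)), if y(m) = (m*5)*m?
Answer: 30595463/3364 ≈ 9095.0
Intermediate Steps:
y(m) = 5*m² (y(m) = (5*m)*m = 5*m²)
9097 - y((-61 + 98)/(56 + 2)) = 9097 - 5*((-61 + 98)/(56 + 2))² = 9097 - 5*(37/58)² = 9097 - 5*1369/3364 = 9097 - 1*6845/3364 = 9097 - 6845/3364 = 30595463/3364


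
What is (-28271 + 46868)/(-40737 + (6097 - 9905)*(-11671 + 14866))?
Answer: -6199/4069099 ≈ -0.0015234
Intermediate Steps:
(-28271 + 46868)/(-40737 + (6097 - 9905)*(-11671 + 14866)) = 18597/(-40737 - 3808*3195) = 18597/(-40737 - 12166560) = 18597/(-12207297) = 18597*(-1/12207297) = -6199/4069099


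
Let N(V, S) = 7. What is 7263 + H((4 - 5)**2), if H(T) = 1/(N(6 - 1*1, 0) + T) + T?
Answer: 58113/8 ≈ 7264.1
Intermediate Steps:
H(T) = T + 1/(7 + T) (H(T) = 1/(7 + T) + T = T + 1/(7 + T))
7263 + H((4 - 5)**2) = 7263 + (1 + ((4 - 5)**2)**2 + 7*(4 - 5)**2)/(7 + (4 - 5)**2) = 7263 + (1 + ((-1)**2)**2 + 7*(-1)**2)/(7 + (-1)**2) = 7263 + (1 + 1**2 + 7*1)/(7 + 1) = 7263 + (1 + 1 + 7)/8 = 7263 + (1/8)*9 = 7263 + 9/8 = 58113/8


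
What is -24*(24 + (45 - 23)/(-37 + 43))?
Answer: -664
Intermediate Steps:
-24*(24 + (45 - 23)/(-37 + 43)) = -24*(24 + 22/6) = -24*(24 + 22*(⅙)) = -24*(24 + 11/3) = -24*83/3 = -664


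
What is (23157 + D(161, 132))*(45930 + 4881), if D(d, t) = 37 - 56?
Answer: 1175664918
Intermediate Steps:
D(d, t) = -19
(23157 + D(161, 132))*(45930 + 4881) = (23157 - 19)*(45930 + 4881) = 23138*50811 = 1175664918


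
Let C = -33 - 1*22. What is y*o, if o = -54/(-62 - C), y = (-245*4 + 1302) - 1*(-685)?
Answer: 54378/7 ≈ 7768.3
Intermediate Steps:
C = -55 (C = -33 - 22 = -55)
y = 1007 (y = (-980 + 1302) + 685 = 322 + 685 = 1007)
o = 54/7 (o = -54/(-62 - 1*(-55)) = -54/(-62 + 55) = -54/(-7) = -54*(-1/7) = 54/7 ≈ 7.7143)
y*o = 1007*(54/7) = 54378/7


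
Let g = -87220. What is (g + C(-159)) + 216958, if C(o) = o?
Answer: 129579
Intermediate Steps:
(g + C(-159)) + 216958 = (-87220 - 159) + 216958 = -87379 + 216958 = 129579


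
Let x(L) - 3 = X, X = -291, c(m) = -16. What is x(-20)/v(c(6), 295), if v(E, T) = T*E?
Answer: 18/295 ≈ 0.061017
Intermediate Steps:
x(L) = -288 (x(L) = 3 - 291 = -288)
v(E, T) = E*T
x(-20)/v(c(6), 295) = -288/((-16*295)) = -288/(-4720) = -288*(-1/4720) = 18/295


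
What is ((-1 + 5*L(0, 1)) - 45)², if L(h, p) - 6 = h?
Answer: 256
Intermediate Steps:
L(h, p) = 6 + h
((-1 + 5*L(0, 1)) - 45)² = ((-1 + 5*(6 + 0)) - 45)² = ((-1 + 5*6) - 45)² = ((-1 + 30) - 45)² = (29 - 45)² = (-16)² = 256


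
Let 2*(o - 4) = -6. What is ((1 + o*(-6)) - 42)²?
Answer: 2209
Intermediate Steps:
o = 1 (o = 4 + (½)*(-6) = 4 - 3 = 1)
((1 + o*(-6)) - 42)² = ((1 + 1*(-6)) - 42)² = ((1 - 6) - 42)² = (-5 - 42)² = (-47)² = 2209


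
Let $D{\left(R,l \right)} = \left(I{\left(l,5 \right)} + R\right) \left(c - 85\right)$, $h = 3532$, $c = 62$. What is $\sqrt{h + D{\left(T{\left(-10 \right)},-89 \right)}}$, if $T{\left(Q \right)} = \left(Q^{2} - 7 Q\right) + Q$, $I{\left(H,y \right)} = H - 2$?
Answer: $\sqrt{1945} \approx 44.102$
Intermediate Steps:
$I{\left(H,y \right)} = -2 + H$
$T{\left(Q \right)} = Q^{2} - 6 Q$
$D{\left(R,l \right)} = 46 - 23 R - 23 l$ ($D{\left(R,l \right)} = \left(\left(-2 + l\right) + R\right) \left(62 - 85\right) = \left(-2 + R + l\right) \left(-23\right) = 46 - 23 R - 23 l$)
$\sqrt{h + D{\left(T{\left(-10 \right)},-89 \right)}} = \sqrt{3532 - \left(-2093 + 23 \left(-10\right) \left(-6 - 10\right)\right)} = \sqrt{3532 + \left(46 - 23 \left(\left(-10\right) \left(-16\right)\right) + 2047\right)} = \sqrt{3532 + \left(46 - 3680 + 2047\right)} = \sqrt{3532 - 1587} = \sqrt{1945}$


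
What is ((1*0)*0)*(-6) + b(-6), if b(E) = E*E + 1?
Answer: 37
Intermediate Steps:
b(E) = 1 + E² (b(E) = E² + 1 = 1 + E²)
((1*0)*0)*(-6) + b(-6) = ((1*0)*0)*(-6) + (1 + (-6)²) = (0*0)*(-6) + (1 + 36) = 0*(-6) + 37 = 0 + 37 = 37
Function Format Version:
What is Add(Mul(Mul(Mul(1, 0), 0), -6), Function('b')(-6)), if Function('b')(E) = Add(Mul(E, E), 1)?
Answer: 37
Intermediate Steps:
Function('b')(E) = Add(1, Pow(E, 2)) (Function('b')(E) = Add(Pow(E, 2), 1) = Add(1, Pow(E, 2)))
Add(Mul(Mul(Mul(1, 0), 0), -6), Function('b')(-6)) = Add(Mul(Mul(Mul(1, 0), 0), -6), Add(1, Pow(-6, 2))) = Add(Mul(Mul(0, 0), -6), Add(1, 36)) = Add(Mul(0, -6), 37) = Add(0, 37) = 37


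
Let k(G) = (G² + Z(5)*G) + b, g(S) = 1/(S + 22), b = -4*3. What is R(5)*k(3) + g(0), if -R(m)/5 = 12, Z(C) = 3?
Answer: -7919/22 ≈ -359.95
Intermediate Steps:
b = -12
R(m) = -60 (R(m) = -5*12 = -60)
g(S) = 1/(22 + S)
k(G) = -12 + G² + 3*G (k(G) = (G² + 3*G) - 12 = -12 + G² + 3*G)
R(5)*k(3) + g(0) = -60*(-12 + 3² + 3*3) + 1/(22 + 0) = -60*(-12 + 9 + 9) + 1/22 = -60*6 + 1/22 = -360 + 1/22 = -7919/22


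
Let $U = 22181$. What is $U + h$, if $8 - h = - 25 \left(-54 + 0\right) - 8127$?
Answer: $28966$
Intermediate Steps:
$h = 6785$ ($h = 8 - \left(- 25 \left(-54 + 0\right) - 8127\right) = 8 - \left(\left(-25\right) \left(-54\right) - 8127\right) = 8 - \left(1350 - 8127\right) = 8 - -6777 = 8 + 6777 = 6785$)
$U + h = 22181 + 6785 = 28966$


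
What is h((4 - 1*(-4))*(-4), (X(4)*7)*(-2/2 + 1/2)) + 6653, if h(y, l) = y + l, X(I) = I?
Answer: 6607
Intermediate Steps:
h(y, l) = l + y
h((4 - 1*(-4))*(-4), (X(4)*7)*(-2/2 + 1/2)) + 6653 = ((4*7)*(-2/2 + 1/2) + (4 - 1*(-4))*(-4)) + 6653 = (28*(-2*1/2 + 1*(1/2)) + (4 + 4)*(-4)) + 6653 = (28*(-1 + 1/2) + 8*(-4)) + 6653 = (28*(-1/2) - 32) + 6653 = (-14 - 32) + 6653 = -46 + 6653 = 6607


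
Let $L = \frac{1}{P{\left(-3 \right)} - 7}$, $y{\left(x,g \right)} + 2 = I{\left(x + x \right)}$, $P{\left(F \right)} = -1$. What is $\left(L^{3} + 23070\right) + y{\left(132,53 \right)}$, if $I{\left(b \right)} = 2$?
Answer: $\frac{11811839}{512} \approx 23070.0$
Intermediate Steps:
$y{\left(x,g \right)} = 0$ ($y{\left(x,g \right)} = -2 + 2 = 0$)
$L = - \frac{1}{8}$ ($L = \frac{1}{-1 - 7} = \frac{1}{-8} = - \frac{1}{8} \approx -0.125$)
$\left(L^{3} + 23070\right) + y{\left(132,53 \right)} = \left(\left(- \frac{1}{8}\right)^{3} + 23070\right) + 0 = \left(- \frac{1}{512} + 23070\right) + 0 = \frac{11811839}{512} + 0 = \frac{11811839}{512}$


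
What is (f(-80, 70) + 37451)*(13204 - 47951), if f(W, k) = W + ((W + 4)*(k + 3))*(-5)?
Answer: -2262411917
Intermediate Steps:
f(W, k) = W - 5*(3 + k)*(4 + W) (f(W, k) = W + ((4 + W)*(3 + k))*(-5) = W + ((3 + k)*(4 + W))*(-5) = W - 5*(3 + k)*(4 + W))
(f(-80, 70) + 37451)*(13204 - 47951) = ((-60 - 20*70 - 14*(-80) - 5*(-80)*70) + 37451)*(13204 - 47951) = ((-60 - 1400 + 1120 + 28000) + 37451)*(-34747) = (27660 + 37451)*(-34747) = 65111*(-34747) = -2262411917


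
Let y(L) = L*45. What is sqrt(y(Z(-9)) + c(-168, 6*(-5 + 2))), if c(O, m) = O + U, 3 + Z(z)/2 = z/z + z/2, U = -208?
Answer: 31*I ≈ 31.0*I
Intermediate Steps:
Z(z) = -4 + z (Z(z) = -6 + 2*(z/z + z/2) = -6 + 2*(1 + z*(1/2)) = -6 + 2*(1 + z/2) = -6 + (2 + z) = -4 + z)
c(O, m) = -208 + O (c(O, m) = O - 208 = -208 + O)
y(L) = 45*L
sqrt(y(Z(-9)) + c(-168, 6*(-5 + 2))) = sqrt(45*(-4 - 9) + (-208 - 168)) = sqrt(45*(-13) - 376) = sqrt(-585 - 376) = sqrt(-961) = 31*I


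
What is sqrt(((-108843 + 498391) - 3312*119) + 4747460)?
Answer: 4*sqrt(296430) ≈ 2177.8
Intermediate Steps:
sqrt(((-108843 + 498391) - 3312*119) + 4747460) = sqrt((389548 - 394128) + 4747460) = sqrt(-4580 + 4747460) = sqrt(4742880) = 4*sqrt(296430)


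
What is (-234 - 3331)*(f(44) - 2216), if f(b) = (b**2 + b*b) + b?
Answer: -6060500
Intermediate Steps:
f(b) = b + 2*b**2 (f(b) = (b**2 + b**2) + b = 2*b**2 + b = b + 2*b**2)
(-234 - 3331)*(f(44) - 2216) = (-234 - 3331)*(44*(1 + 2*44) - 2216) = -3565*(44*(1 + 88) - 2216) = -3565*(44*89 - 2216) = -3565*(3916 - 2216) = -3565*1700 = -6060500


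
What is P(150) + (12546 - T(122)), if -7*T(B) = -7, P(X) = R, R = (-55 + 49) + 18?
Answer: 12557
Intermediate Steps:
R = 12 (R = -6 + 18 = 12)
P(X) = 12
T(B) = 1 (T(B) = -1/7*(-7) = 1)
P(150) + (12546 - T(122)) = 12 + (12546 - 1*1) = 12 + (12546 - 1) = 12 + 12545 = 12557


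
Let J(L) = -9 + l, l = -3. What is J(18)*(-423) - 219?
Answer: 4857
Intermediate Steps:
J(L) = -12 (J(L) = -9 - 3 = -12)
J(18)*(-423) - 219 = -12*(-423) - 219 = 5076 - 219 = 4857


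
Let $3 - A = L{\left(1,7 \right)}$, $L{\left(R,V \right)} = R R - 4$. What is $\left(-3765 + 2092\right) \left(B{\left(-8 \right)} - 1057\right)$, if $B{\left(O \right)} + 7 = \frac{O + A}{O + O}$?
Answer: $\frac{14238903}{8} \approx 1.7799 \cdot 10^{6}$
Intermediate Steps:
$L{\left(R,V \right)} = -4 + R^{2}$ ($L{\left(R,V \right)} = R^{2} - 4 = -4 + R^{2}$)
$A = 6$ ($A = 3 - \left(-4 + 1^{2}\right) = 3 - \left(-4 + 1\right) = 3 - -3 = 3 + 3 = 6$)
$B{\left(O \right)} = -7 + \frac{6 + O}{2 O}$ ($B{\left(O \right)} = -7 + \frac{O + 6}{O + O} = -7 + \frac{6 + O}{2 O}$)
$\left(-3765 + 2092\right) \left(B{\left(-8 \right)} - 1057\right) = \left(-3765 + 2092\right) \left(\left(- \frac{13}{2} + \frac{3}{-8}\right) - 1057\right) = - 1673 \left(\left(- \frac{13}{2} + 3 \left(- \frac{1}{8}\right)\right) - 1057\right) = - 1673 \left(\left(- \frac{13}{2} - \frac{3}{8}\right) - 1057\right) = - 1673 \left(- \frac{55}{8} - 1057\right) = \left(-1673\right) \left(- \frac{8511}{8}\right) = \frac{14238903}{8}$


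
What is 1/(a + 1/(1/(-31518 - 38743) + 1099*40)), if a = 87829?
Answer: 3088673559/271275110083672 ≈ 1.1386e-5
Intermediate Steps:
1/(a + 1/(1/(-31518 - 38743) + 1099*40)) = 1/(87829 + 1/(1/(-31518 - 38743) + 1099*40)) = 1/(87829 + 1/(1/(-70261) + 43960)) = 1/(87829 + 1/(-1/70261 + 43960)) = 1/(87829 + 1/(3088673559/70261)) = 1/(87829 + 70261/3088673559) = 1/(271275110083672/3088673559) = 3088673559/271275110083672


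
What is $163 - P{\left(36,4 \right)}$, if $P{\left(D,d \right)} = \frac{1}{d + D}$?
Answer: $\frac{6519}{40} \approx 162.98$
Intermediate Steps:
$P{\left(D,d \right)} = \frac{1}{D + d}$
$163 - P{\left(36,4 \right)} = 163 - \frac{1}{36 + 4} = 163 - \frac{1}{40} = \frac{6519}{40}$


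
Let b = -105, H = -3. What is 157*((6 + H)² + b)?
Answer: -15072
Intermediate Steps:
157*((6 + H)² + b) = 157*((6 - 3)² - 105) = 157*(3² - 105) = 157*(9 - 105) = 157*(-96) = -15072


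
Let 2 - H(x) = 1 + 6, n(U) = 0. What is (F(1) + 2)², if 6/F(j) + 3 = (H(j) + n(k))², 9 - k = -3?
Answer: 625/121 ≈ 5.1653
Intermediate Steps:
k = 12 (k = 9 - 1*(-3) = 9 + 3 = 12)
H(x) = -5 (H(x) = 2 - (1 + 6) = 2 - 1*7 = 2 - 7 = -5)
F(j) = 3/11 (F(j) = 6/(-3 + (-5 + 0)²) = 6/(-3 + (-5)²) = 6/(-3 + 25) = 6/22 = 6*(1/22) = 3/11)
(F(1) + 2)² = (3/11 + 2)² = (25/11)² = 625/121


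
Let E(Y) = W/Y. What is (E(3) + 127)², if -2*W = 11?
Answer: 564001/36 ≈ 15667.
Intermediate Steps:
W = -11/2 (W = -½*11 = -11/2 ≈ -5.5000)
E(Y) = -11/(2*Y)
(E(3) + 127)² = (-11/2/3 + 127)² = (-11/2*⅓ + 127)² = (-11/6 + 127)² = (751/6)² = 564001/36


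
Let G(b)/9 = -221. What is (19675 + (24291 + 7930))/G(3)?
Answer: -3992/153 ≈ -26.091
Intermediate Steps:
G(b) = -1989 (G(b) = 9*(-221) = -1989)
(19675 + (24291 + 7930))/G(3) = (19675 + (24291 + 7930))/(-1989) = (19675 + 32221)*(-1/1989) = 51896*(-1/1989) = -3992/153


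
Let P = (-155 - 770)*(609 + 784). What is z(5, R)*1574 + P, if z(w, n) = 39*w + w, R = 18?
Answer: -973725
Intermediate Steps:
P = -1288525 (P = -925*1393 = -1288525)
z(w, n) = 40*w
z(5, R)*1574 + P = (40*5)*1574 - 1288525 = 200*1574 - 1288525 = 314800 - 1288525 = -973725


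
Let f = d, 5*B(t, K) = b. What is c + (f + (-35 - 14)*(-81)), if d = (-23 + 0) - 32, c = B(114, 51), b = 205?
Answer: 3955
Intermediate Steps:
B(t, K) = 41 (B(t, K) = (1/5)*205 = 41)
c = 41
d = -55 (d = -23 - 32 = -55)
f = -55
c + (f + (-35 - 14)*(-81)) = 41 + (-55 + (-35 - 14)*(-81)) = 41 + (-55 - 49*(-81)) = 41 + (-55 + 3969) = 41 + 3914 = 3955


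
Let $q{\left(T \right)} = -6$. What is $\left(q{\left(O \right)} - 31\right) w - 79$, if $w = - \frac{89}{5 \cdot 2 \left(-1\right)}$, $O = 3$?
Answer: $- \frac{4083}{10} \approx -408.3$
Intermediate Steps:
$w = \frac{89}{10}$ ($w = - \frac{89}{10 \left(-1\right)} = - \frac{89}{-10} = \left(-89\right) \left(- \frac{1}{10}\right) = \frac{89}{10} \approx 8.9$)
$\left(q{\left(O \right)} - 31\right) w - 79 = \left(-6 - 31\right) \frac{89}{10} - 79 = \left(-37\right) \frac{89}{10} - 79 = - \frac{3293}{10} - 79 = - \frac{4083}{10}$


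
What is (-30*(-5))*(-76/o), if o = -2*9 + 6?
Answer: 950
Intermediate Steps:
o = -12 (o = -18 + 6 = -12)
(-30*(-5))*(-76/o) = (-30*(-5))*(-76/(-12)) = 150*(-76*(-1/12)) = 150*(19/3) = 950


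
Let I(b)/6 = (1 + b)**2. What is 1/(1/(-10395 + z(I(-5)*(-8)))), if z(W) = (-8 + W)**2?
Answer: 591781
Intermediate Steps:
I(b) = 6*(1 + b)**2
1/(1/(-10395 + z(I(-5)*(-8)))) = 1/(1/(-10395 + (-8 + (6*(1 - 5)**2)*(-8))**2)) = 1/(1/(-10395 + (-8 + (6*(-4)**2)*(-8))**2)) = 1/(1/(-10395 + (-8 + (6*16)*(-8))**2)) = 1/(1/(-10395 + (-8 + 96*(-8))**2)) = 1/(1/(-10395 + (-8 - 768)**2)) = 1/(1/(-10395 + (-776)**2)) = 1/(1/(-10395 + 602176)) = 1/(1/591781) = 591781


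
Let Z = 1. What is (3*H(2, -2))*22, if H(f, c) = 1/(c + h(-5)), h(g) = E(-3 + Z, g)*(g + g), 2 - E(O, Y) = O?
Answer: -11/7 ≈ -1.5714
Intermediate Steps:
E(O, Y) = 2 - O
h(g) = 8*g (h(g) = (2 - (-3 + 1))*(g + g) = (2 - 1*(-2))*(2*g) = (2 + 2)*(2*g) = 4*(2*g) = 8*g)
H(f, c) = 1/(-40 + c) (H(f, c) = 1/(c + 8*(-5)) = 1/(c - 40) = 1/(-40 + c))
(3*H(2, -2))*22 = (3/(-40 - 2))*22 = (3/(-42))*22 = (3*(-1/42))*22 = -1/14*22 = -11/7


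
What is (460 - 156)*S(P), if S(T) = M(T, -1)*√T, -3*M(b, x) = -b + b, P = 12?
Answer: 0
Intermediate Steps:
M(b, x) = 0 (M(b, x) = -(-b + b)/3 = -⅓*0 = 0)
S(T) = 0 (S(T) = 0*√T = 0)
(460 - 156)*S(P) = (460 - 156)*0 = 304*0 = 0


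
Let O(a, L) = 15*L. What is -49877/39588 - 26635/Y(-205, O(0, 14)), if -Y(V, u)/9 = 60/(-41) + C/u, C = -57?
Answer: -1009479582949/591325956 ≈ -1707.1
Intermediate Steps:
Y(V, u) = 540/41 + 513/u (Y(V, u) = -9*(60/(-41) - 57/u) = -9*(60*(-1/41) - 57/u) = -9*(-60/41 - 57/u) = 540/41 + 513/u)
-49877/39588 - 26635/Y(-205, O(0, 14)) = -49877/39588 - 26635/(540/41 + 513/((15*14))) = -49877*1/39588 - 26635/(540/41 + 513/210) = -49877/39588 - 26635/(540/41 + 513*(1/210)) = -49877/39588 - 26635/(540/41 + 171/70) = -49877/39588 - 26635/44811/2870 = -49877/39588 - 26635*2870/44811 = -49877/39588 - 76442450/44811 = -1009479582949/591325956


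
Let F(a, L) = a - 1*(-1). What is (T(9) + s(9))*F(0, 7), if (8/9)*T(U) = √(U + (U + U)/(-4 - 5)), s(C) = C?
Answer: 9 + 9*√7/8 ≈ 11.976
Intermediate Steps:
F(a, L) = 1 + a (F(a, L) = a + 1 = 1 + a)
T(U) = 3*√7*√U/8 (T(U) = 9*√(U + (U + U)/(-4 - 5))/8 = 9*√(U + (2*U)/(-9))/8 = 9*√(U + (2*U)*(-⅑))/8 = 9*√(U - 2*U/9)/8 = 9*√(7*U/9)/8 = 9*(√7*√U/3)/8 = 3*√7*√U/8)
(T(9) + s(9))*F(0, 7) = (3*√7*√9/8 + 9)*(1 + 0) = ((3/8)*√7*3 + 9)*1 = (9*√7/8 + 9)*1 = (9 + 9*√7/8)*1 = 9 + 9*√7/8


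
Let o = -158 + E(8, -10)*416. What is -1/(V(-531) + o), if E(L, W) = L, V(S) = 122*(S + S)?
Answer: 1/126394 ≈ 7.9118e-6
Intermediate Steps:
V(S) = 244*S (V(S) = 122*(2*S) = 244*S)
o = 3170 (o = -158 + 8*416 = -158 + 3328 = 3170)
-1/(V(-531) + o) = -1/(244*(-531) + 3170) = -1/(-129564 + 3170) = -1/(-126394) = -1*(-1/126394) = 1/126394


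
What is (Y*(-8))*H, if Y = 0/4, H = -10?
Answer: 0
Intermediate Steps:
Y = 0 (Y = 0*(¼) = 0)
(Y*(-8))*H = (0*(-8))*(-10) = 0*(-10) = 0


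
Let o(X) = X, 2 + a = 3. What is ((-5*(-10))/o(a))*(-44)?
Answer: -2200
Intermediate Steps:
a = 1 (a = -2 + 3 = 1)
((-5*(-10))/o(a))*(-44) = (-5*(-10)/1)*(-44) = (50*1)*(-44) = 50*(-44) = -2200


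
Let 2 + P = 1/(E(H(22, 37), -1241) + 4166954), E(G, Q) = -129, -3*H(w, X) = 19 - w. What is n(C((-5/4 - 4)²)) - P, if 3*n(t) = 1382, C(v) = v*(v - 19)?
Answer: 5783553097/12500475 ≈ 462.67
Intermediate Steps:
H(w, X) = -19/3 + w/3 (H(w, X) = -(19 - w)/3 = -19/3 + w/3)
P = -8333649/4166825 (P = -2 + 1/(-129 + 4166954) = -2 + 1/4166825 = -8333649/4166825 ≈ -2.0000)
C(v) = v*(-19 + v)
n(t) = 1382/3 (n(t) = (⅓)*1382 = 1382/3)
n(C((-5/4 - 4)²)) - P = 1382/3 - 1*(-8333649/4166825) = 1382/3 + 8333649/4166825 = 5783553097/12500475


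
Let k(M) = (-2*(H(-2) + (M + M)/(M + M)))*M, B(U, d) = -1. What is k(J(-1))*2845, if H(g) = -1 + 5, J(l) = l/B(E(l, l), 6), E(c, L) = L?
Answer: -28450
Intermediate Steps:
J(l) = -l (J(l) = l/(-1) = l*(-1) = -l)
H(g) = 4
k(M) = -10*M (k(M) = (-2*(4 + (M + M)/(M + M)))*M = (-2*(4 + (2*M)/((2*M))))*M = (-2*(4 + (2*M)*(1/(2*M))))*M = (-2*(4 + 1))*M = (-2*5)*M = -10*M)
k(J(-1))*2845 = -(-10)*(-1)*2845 = -10*1*2845 = -10*2845 = -28450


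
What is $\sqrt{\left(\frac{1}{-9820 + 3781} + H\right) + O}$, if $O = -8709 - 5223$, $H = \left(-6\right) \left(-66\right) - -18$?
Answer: $\frac{i \sqrt{54777221213}}{2013} \approx 116.27 i$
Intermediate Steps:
$H = 414$ ($H = 396 + \left(-20 + 38\right) = 396 + 18 = 414$)
$O = -13932$
$\sqrt{\left(\frac{1}{-9820 + 3781} + H\right) + O} = \sqrt{\left(\frac{1}{-9820 + 3781} + 414\right) - 13932} = \sqrt{\left(\frac{1}{-6039} + 414\right) - 13932} = \sqrt{\left(- \frac{1}{6039} + 414\right) - 13932} = \sqrt{\frac{2500145}{6039} - 13932} = \sqrt{- \frac{81635203}{6039}} = \frac{i \sqrt{54777221213}}{2013}$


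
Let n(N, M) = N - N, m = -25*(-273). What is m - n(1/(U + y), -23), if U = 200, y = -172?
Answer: 6825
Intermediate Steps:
m = 6825
n(N, M) = 0
m - n(1/(U + y), -23) = 6825 - 1*0 = 6825 + 0 = 6825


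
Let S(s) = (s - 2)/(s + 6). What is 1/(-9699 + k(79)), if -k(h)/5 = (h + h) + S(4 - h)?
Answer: -69/724126 ≈ -9.5287e-5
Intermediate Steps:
S(s) = (-2 + s)/(6 + s)
k(h) = -10*h - 5*(2 - h)/(10 - h) (k(h) = -5*((h + h) + (-2 + (4 - h))/(6 + (4 - h))) = -5*(2*h + (2 - h)/(10 - h)) = -10*h - 5*(2 - h)/(10 - h))
1/(-9699 + k(79)) = 1/(-9699 + 5*(2 - 2*79**2 + 19*79)/(-10 + 79)) = 1/(-9699 + 5*(2 - 2*6241 + 1501)/69) = 1/(-9699 + 5*(1/69)*(2 - 12482 + 1501)) = 1/(-9699 + 5*(1/69)*(-10979)) = 1/(-9699 - 54895/69) = 1/(-724126/69) = -69/724126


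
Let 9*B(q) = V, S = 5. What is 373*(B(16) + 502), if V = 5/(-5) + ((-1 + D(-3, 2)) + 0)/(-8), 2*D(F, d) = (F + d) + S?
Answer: 1497595/8 ≈ 1.8720e+5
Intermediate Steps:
D(F, d) = 5/2 + F/2 + d/2 (D(F, d) = ((F + d) + 5)/2 = (5 + F + d)/2 = 5/2 + F/2 + d/2)
V = -9/8 (V = 5/(-5) + ((-1 + (5/2 + (½)*(-3) + (½)*2)) + 0)/(-8) = 5*(-⅕) + ((-1 + (5/2 - 3/2 + 1)) + 0)*(-⅛) = -1 + ((-1 + 2) + 0)*(-⅛) = -1 + (1 + 0)*(-⅛) = -1 + 1*(-⅛) = -1 - ⅛ = -9/8 ≈ -1.1250)
B(q) = -⅛ (B(q) = (⅑)*(-9/8) = -⅛)
373*(B(16) + 502) = 373*(-⅛ + 502) = 373*(4015/8) = 1497595/8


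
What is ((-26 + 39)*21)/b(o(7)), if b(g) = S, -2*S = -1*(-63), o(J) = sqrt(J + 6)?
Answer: -26/3 ≈ -8.6667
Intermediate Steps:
o(J) = sqrt(6 + J)
S = -63/2 (S = -(-1)*(-63)/2 = -1/2*63 = -63/2 ≈ -31.500)
b(g) = -63/2
((-26 + 39)*21)/b(o(7)) = ((-26 + 39)*21)/(-63/2) = (13*21)*(-2/63) = 273*(-2/63) = -26/3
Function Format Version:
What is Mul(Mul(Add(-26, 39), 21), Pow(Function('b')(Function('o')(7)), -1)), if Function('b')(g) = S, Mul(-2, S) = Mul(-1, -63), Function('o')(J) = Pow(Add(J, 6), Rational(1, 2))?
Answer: Rational(-26, 3) ≈ -8.6667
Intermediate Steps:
Function('o')(J) = Pow(Add(6, J), Rational(1, 2))
S = Rational(-63, 2) (S = Mul(Rational(-1, 2), Mul(-1, -63)) = Mul(Rational(-1, 2), 63) = Rational(-63, 2) ≈ -31.500)
Function('b')(g) = Rational(-63, 2)
Mul(Mul(Add(-26, 39), 21), Pow(Function('b')(Function('o')(7)), -1)) = Mul(Mul(Add(-26, 39), 21), Pow(Rational(-63, 2), -1)) = Mul(Mul(13, 21), Rational(-2, 63)) = Mul(273, Rational(-2, 63)) = Rational(-26, 3)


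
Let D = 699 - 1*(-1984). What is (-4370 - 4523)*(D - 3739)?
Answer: 9391008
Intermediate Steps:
D = 2683 (D = 699 + 1984 = 2683)
(-4370 - 4523)*(D - 3739) = (-4370 - 4523)*(2683 - 3739) = -8893*(-1056) = 9391008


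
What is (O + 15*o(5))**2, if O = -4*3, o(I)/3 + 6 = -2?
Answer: 138384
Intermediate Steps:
o(I) = -24 (o(I) = -18 + 3*(-2) = -18 - 6 = -24)
O = -12
(O + 15*o(5))**2 = (-12 + 15*(-24))**2 = (-12 - 360)**2 = (-372)**2 = 138384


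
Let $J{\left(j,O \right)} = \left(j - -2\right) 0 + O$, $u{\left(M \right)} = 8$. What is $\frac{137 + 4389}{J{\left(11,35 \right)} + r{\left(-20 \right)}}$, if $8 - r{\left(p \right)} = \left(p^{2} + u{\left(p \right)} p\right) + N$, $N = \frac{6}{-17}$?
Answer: $- \frac{76942}{3343} \approx -23.016$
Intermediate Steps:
$J{\left(j,O \right)} = O$ ($J{\left(j,O \right)} = \left(j + 2\right) 0 + O = \left(2 + j\right) 0 + O = 0 + O = O$)
$N = - \frac{6}{17}$ ($N = 6 \left(- \frac{1}{17}\right) = - \frac{6}{17} \approx -0.35294$)
$r{\left(p \right)} = \frac{142}{17} - p^{2} - 8 p$ ($r{\left(p \right)} = 8 - \left(\left(p^{2} + 8 p\right) - \frac{6}{17}\right) = 8 - \left(- \frac{6}{17} + p^{2} + 8 p\right) = \frac{142}{17} - p^{2} - 8 p$)
$\frac{137 + 4389}{J{\left(11,35 \right)} + r{\left(-20 \right)}} = \frac{137 + 4389}{35 - \frac{3938}{17}} = \frac{4526}{35 + \left(\frac{142}{17} - 400 + 160\right)} = \frac{4526}{35 - \frac{3938}{17}} = \frac{4526}{- \frac{3343}{17}} = 4526 \left(- \frac{17}{3343}\right) = - \frac{76942}{3343}$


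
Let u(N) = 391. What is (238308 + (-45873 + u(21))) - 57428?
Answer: 135398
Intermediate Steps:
(238308 + (-45873 + u(21))) - 57428 = (238308 + (-45873 + 391)) - 57428 = (238308 - 45482) - 57428 = 192826 - 57428 = 135398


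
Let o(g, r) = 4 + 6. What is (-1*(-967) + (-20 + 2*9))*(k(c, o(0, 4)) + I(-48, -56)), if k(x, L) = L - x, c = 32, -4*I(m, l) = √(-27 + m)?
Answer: -21230 - 4825*I*√3/4 ≈ -21230.0 - 2089.3*I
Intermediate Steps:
o(g, r) = 10
I(m, l) = -√(-27 + m)/4
(-1*(-967) + (-20 + 2*9))*(k(c, o(0, 4)) + I(-48, -56)) = (-1*(-967) + (-20 + 2*9))*((10 - 1*32) - √(-27 - 48)/4) = (967 + (-20 + 18))*((10 - 32) - 5*I*√3/4) = (967 - 2)*(-22 - 5*I*√3/4) = 965*(-22 - 5*I*√3/4) = -21230 - 4825*I*√3/4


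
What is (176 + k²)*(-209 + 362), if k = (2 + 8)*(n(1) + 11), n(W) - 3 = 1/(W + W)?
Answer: 3243753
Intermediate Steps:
n(W) = 3 + 1/(2*W) (n(W) = 3 + 1/(W + W) = 3 + 1/(2*W))
k = 145 (k = (2 + 8)*((3 + (½)/1) + 11) = 10*((3 + (½)*1) + 11) = 10*((3 + ½) + 11) = 10*(7/2 + 11) = 10*(29/2) = 145)
(176 + k²)*(-209 + 362) = (176 + 145²)*(-209 + 362) = (176 + 21025)*153 = 21201*153 = 3243753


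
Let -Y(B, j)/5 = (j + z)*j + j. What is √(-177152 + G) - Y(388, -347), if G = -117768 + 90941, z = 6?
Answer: 589900 + I*√203979 ≈ 5.899e+5 + 451.64*I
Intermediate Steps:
Y(B, j) = -5*j - 5*j*(6 + j) (Y(B, j) = -5*((j + 6)*j + j) = -5*((6 + j)*j + j) = -5*(j*(6 + j) + j) = -5*(j + j*(6 + j)) = -5*j - 5*j*(6 + j))
G = -26827
√(-177152 + G) - Y(388, -347) = √(-177152 - 26827) - (-5)*(-347)*(7 - 347) = √(-203979) - (-5)*(-347)*(-340) = I*√203979 - 1*(-589900) = I*√203979 + 589900 = 589900 + I*√203979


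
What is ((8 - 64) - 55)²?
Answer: 12321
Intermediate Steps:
((8 - 64) - 55)² = (-56 - 55)² = (-111)² = 12321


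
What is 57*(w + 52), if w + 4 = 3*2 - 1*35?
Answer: 1083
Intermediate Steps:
w = -33 (w = -4 + (3*2 - 1*35) = -4 + (6 - 35) = -4 - 29 = -33)
57*(w + 52) = 57*(-33 + 52) = 57*19 = 1083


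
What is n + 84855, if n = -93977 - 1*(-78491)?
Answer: 69369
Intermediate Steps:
n = -15486 (n = -93977 + 78491 = -15486)
n + 84855 = -15486 + 84855 = 69369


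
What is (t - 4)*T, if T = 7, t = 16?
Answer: 84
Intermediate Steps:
(t - 4)*T = (16 - 4)*7 = 12*7 = 84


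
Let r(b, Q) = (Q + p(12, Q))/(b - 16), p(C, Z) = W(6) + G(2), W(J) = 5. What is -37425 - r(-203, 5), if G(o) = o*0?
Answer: -8196065/219 ≈ -37425.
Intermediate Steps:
G(o) = 0
p(C, Z) = 5 (p(C, Z) = 5 + 0 = 5)
r(b, Q) = (5 + Q)/(-16 + b) (r(b, Q) = (Q + 5)/(b - 16) = (5 + Q)/(-16 + b))
-37425 - r(-203, 5) = -37425 - (5 + 5)/(-16 - 203) = -37425 - 10/(-219) = -37425 - (-1)*10/219 = -37425 - 1*(-10/219) = -37425 + 10/219 = -8196065/219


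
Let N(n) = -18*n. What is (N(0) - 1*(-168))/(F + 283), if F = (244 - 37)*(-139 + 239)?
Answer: 168/20983 ≈ 0.0080065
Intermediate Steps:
F = 20700 (F = 207*100 = 20700)
(N(0) - 1*(-168))/(F + 283) = (-18*0 - 1*(-168))/(20700 + 283) = (0 + 168)/20983 = 168*(1/20983) = 168/20983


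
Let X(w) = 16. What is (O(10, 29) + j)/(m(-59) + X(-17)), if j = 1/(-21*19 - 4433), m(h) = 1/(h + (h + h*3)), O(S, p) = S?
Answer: 14254105/22802208 ≈ 0.62512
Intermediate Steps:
m(h) = 1/(5*h) (m(h) = 1/(h + (h + 3*h)) = 1/(h + 4*h) = 1/(5*h))
j = -1/4832 (j = 1/(-399 - 4433) = 1/(-4832) = -1/4832 ≈ -0.00020695)
(O(10, 29) + j)/(m(-59) + X(-17)) = (10 - 1/4832)/((⅕)/(-59) + 16) = 48319/(4832*((⅕)*(-1/59) + 16)) = 48319/(4832*(-1/295 + 16)) = 48319/(4832*(4719/295)) = (48319/4832)*(295/4719) = 14254105/22802208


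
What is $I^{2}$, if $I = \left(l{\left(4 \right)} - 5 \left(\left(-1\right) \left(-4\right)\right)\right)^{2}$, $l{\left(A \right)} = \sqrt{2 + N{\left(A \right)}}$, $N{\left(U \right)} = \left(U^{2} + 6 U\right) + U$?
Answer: $\left(20 - \sqrt{46}\right)^{4} \approx 30522.0$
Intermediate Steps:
$N{\left(U \right)} = U^{2} + 7 U$
$l{\left(A \right)} = \sqrt{2 + A \left(7 + A\right)}$
$I = \left(-20 + \sqrt{46}\right)^{2}$ ($I = \left(\sqrt{2 + 4 \left(7 + 4\right)} - 5 \left(\left(-1\right) \left(-4\right)\right)\right)^{2} = \left(\sqrt{2 + 4 \cdot 11} - 20\right)^{2} = \left(\sqrt{2 + 44} - 20\right)^{2} = \left(\sqrt{46} - 20\right)^{2} = \left(-20 + \sqrt{46}\right)^{2} \approx 174.71$)
$I^{2} = \left(\left(20 - \sqrt{46}\right)^{2}\right)^{2} = \left(20 - \sqrt{46}\right)^{4}$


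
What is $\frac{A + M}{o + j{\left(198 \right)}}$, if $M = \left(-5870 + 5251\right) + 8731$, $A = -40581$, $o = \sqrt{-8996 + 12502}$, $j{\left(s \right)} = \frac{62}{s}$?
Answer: $\frac{99647361}{34361345} - \frac{318228669 \sqrt{3506}}{34361345} \approx -545.47$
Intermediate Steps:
$o = \sqrt{3506} \approx 59.211$
$M = 8112$ ($M = -619 + 8731 = 8112$)
$\frac{A + M}{o + j{\left(198 \right)}} = \frac{-40581 + 8112}{\sqrt{3506} + \frac{62}{198}} = - \frac{32469}{\sqrt{3506} + 62 \cdot \frac{1}{198}} = - \frac{32469}{\sqrt{3506} + \frac{31}{99}} = - \frac{32469}{\frac{31}{99} + \sqrt{3506}}$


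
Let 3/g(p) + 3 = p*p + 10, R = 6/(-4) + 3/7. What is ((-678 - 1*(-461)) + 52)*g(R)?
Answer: -97020/1597 ≈ -60.751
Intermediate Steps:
R = -15/14 (R = 6*(-¼) + 3*(⅐) = -3/2 + 3/7 = -15/14 ≈ -1.0714)
g(p) = 3/(7 + p²) (g(p) = 3/(-3 + (p*p + 10)) = 3/(-3 + (p² + 10)) = 3/(-3 + (10 + p²)) = 3/(7 + p²))
((-678 - 1*(-461)) + 52)*g(R) = ((-678 - 1*(-461)) + 52)*(3/(7 + (-15/14)²)) = ((-678 + 461) + 52)*(3/(7 + 225/196)) = (-217 + 52)*(3/(1597/196)) = -495*196/1597 = -165*588/1597 = -97020/1597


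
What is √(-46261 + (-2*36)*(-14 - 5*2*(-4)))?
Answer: I*√48133 ≈ 219.39*I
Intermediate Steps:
√(-46261 + (-2*36)*(-14 - 5*2*(-4))) = √(-46261 - 72*(-14 - 10*(-4))) = √(-46261 - 72*(-14 + 40)) = √(-46261 - 72*26) = √(-46261 - 1872) = √(-48133) = I*√48133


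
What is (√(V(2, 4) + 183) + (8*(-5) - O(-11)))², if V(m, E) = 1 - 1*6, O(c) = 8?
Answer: (48 - √178)² ≈ 1201.2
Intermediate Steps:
V(m, E) = -5 (V(m, E) = 1 - 6 = -5)
(√(V(2, 4) + 183) + (8*(-5) - O(-11)))² = (√(-5 + 183) + (8*(-5) - 1*8))² = (√178 + (-40 - 8))² = (√178 - 48)² = (-48 + √178)²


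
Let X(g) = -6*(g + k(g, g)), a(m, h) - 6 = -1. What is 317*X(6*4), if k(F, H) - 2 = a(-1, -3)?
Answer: -58962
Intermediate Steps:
a(m, h) = 5 (a(m, h) = 6 - 1 = 5)
k(F, H) = 7 (k(F, H) = 2 + 5 = 7)
X(g) = -42 - 6*g (X(g) = -6*(g + 7) = -6*(7 + g) = -42 - 6*g)
317*X(6*4) = 317*(-42 - 36*4) = 317*(-42 - 6*24) = 317*(-42 - 144) = 317*(-186) = -58962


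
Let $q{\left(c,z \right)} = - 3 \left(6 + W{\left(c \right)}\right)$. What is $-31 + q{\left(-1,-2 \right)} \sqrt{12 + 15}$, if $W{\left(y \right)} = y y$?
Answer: $-31 - 63 \sqrt{3} \approx -140.12$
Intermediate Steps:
$W{\left(y \right)} = y^{2}$
$q{\left(c,z \right)} = -18 - 3 c^{2}$ ($q{\left(c,z \right)} = - 3 \left(6 + c^{2}\right) = -18 - 3 c^{2}$)
$-31 + q{\left(-1,-2 \right)} \sqrt{12 + 15} = -31 + \left(-18 - 3 \left(-1\right)^{2}\right) \sqrt{12 + 15} = -31 + \left(-18 - 3\right) \sqrt{27} = -31 + \left(-18 - 3\right) 3 \sqrt{3} = -31 - 21 \cdot 3 \sqrt{3} = -31 - 63 \sqrt{3}$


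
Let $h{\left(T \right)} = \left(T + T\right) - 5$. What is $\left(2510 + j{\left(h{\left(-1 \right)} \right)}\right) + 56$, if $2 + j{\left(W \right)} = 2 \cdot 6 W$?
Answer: $2480$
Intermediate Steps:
$h{\left(T \right)} = -5 + 2 T$ ($h{\left(T \right)} = 2 T - 5 = -5 + 2 T$)
$j{\left(W \right)} = -2 + 12 W$ ($j{\left(W \right)} = -2 + 2 \cdot 6 W = -2 + 12 W$)
$\left(2510 + j{\left(h{\left(-1 \right)} \right)}\right) + 56 = \left(2510 + \left(-2 + 12 \left(-5 + 2 \left(-1\right)\right)\right)\right) + 56 = \left(2510 + \left(-2 + 12 \left(-5 - 2\right)\right)\right) + 56 = \left(2510 + \left(-2 + 12 \left(-7\right)\right)\right) + 56 = \left(2510 - 86\right) + 56 = 2424 + 56 = 2480$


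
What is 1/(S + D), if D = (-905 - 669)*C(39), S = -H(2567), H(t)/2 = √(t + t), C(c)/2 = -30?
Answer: 11805/1114861633 + √5134/4459446532 ≈ 1.0605e-5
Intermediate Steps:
C(c) = -60 (C(c) = 2*(-30) = -60)
H(t) = 2*√2*√t (H(t) = 2*√(t + t) = 2*√(2*t) = 2*(√2*√t) = 2*√2*√t)
S = -2*√5134 (S = -2*√2*√2567 = -2*√5134 ≈ -143.30)
D = 94440 (D = (-905 - 669)*(-60) = -1574*(-60) = 94440)
1/(S + D) = 1/(-2*√5134 + 94440) = 1/(94440 - 2*√5134)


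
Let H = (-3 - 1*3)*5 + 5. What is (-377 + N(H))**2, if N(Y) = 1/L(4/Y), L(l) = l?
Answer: 2350089/16 ≈ 1.4688e+5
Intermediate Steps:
H = -25 (H = (-3 - 3)*5 + 5 = -6*5 + 5 = -30 + 5 = -25)
N(Y) = Y/4 (N(Y) = 1/(4/Y) = Y/4)
(-377 + N(H))**2 = (-377 + (1/4)*(-25))**2 = (-377 - 25/4)**2 = (-1533/4)**2 = 2350089/16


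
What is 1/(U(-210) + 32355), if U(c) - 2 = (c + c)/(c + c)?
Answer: 1/32358 ≈ 3.0904e-5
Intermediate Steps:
U(c) = 3 (U(c) = 2 + (c + c)/(c + c) = 2 + (2*c)/((2*c)) = 2 + (2*c)*(1/(2*c)) = 2 + 1 = 3)
1/(U(-210) + 32355) = 1/(3 + 32355) = 1/32358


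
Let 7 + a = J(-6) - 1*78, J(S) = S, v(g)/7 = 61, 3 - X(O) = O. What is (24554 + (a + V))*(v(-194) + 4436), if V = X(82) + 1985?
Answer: 128232447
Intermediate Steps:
X(O) = 3 - O
V = 1906 (V = (3 - 1*82) + 1985 = (3 - 82) + 1985 = -79 + 1985 = 1906)
v(g) = 427 (v(g) = 7*61 = 427)
a = -91 (a = -7 + (-6 - 1*78) = -7 + (-6 - 78) = -7 - 84 = -91)
(24554 + (a + V))*(v(-194) + 4436) = (24554 + (-91 + 1906))*(427 + 4436) = (24554 + 1815)*4863 = 26369*4863 = 128232447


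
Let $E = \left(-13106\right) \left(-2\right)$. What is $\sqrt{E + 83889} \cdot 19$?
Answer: $19 \sqrt{110101} \approx 6304.5$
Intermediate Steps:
$E = 26212$
$\sqrt{E + 83889} \cdot 19 = \sqrt{26212 + 83889} \cdot 19 = \sqrt{110101} \cdot 19 = 19 \sqrt{110101}$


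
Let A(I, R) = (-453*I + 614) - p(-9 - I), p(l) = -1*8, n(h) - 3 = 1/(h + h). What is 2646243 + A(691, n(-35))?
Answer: 2333842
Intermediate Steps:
n(h) = 3 + 1/(2*h) (n(h) = 3 + 1/(h + h) = 3 + 1/(2*h))
p(l) = -8
A(I, R) = 622 - 453*I (A(I, R) = (-453*I + 614) - 1*(-8) = (614 - 453*I) + 8 = 622 - 453*I)
2646243 + A(691, n(-35)) = 2646243 + (622 - 453*691) = 2646243 + (622 - 313023) = 2646243 - 312401 = 2333842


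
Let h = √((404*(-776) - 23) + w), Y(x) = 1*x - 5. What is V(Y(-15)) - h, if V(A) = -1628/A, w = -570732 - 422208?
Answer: 407/5 - 3*I*√145163 ≈ 81.4 - 1143.0*I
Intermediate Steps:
Y(x) = -5 + x (Y(x) = x - 5 = -5 + x)
w = -992940
h = 3*I*√145163 (h = √((404*(-776) - 23) - 992940) = √((-313504 - 23) - 992940) = √(-313527 - 992940) = √(-1306467) = 3*I*√145163 ≈ 1143.0*I)
V(Y(-15)) - h = -1628/(-5 - 15) - 3*I*√145163 = -1628/(-20) - 3*I*√145163 = -1628*(-1/20) - 3*I*√145163 = 407/5 - 3*I*√145163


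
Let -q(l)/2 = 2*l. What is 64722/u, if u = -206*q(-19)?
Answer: -32361/7828 ≈ -4.1340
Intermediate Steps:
q(l) = -4*l
u = -15656 (u = -(-824)*(-19) = -206*76 = -15656)
64722/u = 64722/(-15656) = 64722*(-1/15656) = -32361/7828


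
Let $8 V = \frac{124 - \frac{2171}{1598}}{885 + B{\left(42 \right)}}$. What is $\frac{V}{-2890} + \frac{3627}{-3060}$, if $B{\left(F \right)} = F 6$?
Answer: $- \frac{3319415739}{2800488608} \approx -1.1853$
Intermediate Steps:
$B{\left(F \right)} = 6 F$
$V = \frac{65327}{4845136}$ ($V = \frac{\left(124 - \frac{2171}{1598}\right) \frac{1}{885 + 6 \cdot 42}}{8} = \frac{\left(124 - \frac{2171}{1598}\right) \frac{1}{885 + 252}}{8} = \frac{\left(124 - \frac{2171}{1598}\right) \frac{1}{1137}}{8} = \frac{\frac{195981}{1598} \cdot \frac{1}{1137}}{8} = \frac{1}{8} \cdot \frac{65327}{605642} = \frac{65327}{4845136} \approx 0.013483$)
$\frac{V}{-2890} + \frac{3627}{-3060} = \frac{65327}{4845136 \left(-2890\right)} + \frac{3627}{-3060} = \frac{65327}{4845136} \left(- \frac{1}{2890}\right) + 3627 \left(- \frac{1}{3060}\right) = - \frac{65327}{14002443040} - \frac{403}{340} = - \frac{3319415739}{2800488608}$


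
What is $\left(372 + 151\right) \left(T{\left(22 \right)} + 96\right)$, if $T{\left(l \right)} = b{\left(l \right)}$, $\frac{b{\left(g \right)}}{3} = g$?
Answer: $84726$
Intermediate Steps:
$b{\left(g \right)} = 3 g$
$T{\left(l \right)} = 3 l$
$\left(372 + 151\right) \left(T{\left(22 \right)} + 96\right) = \left(372 + 151\right) \left(3 \cdot 22 + 96\right) = 523 \left(66 + 96\right) = 523 \cdot 162 = 84726$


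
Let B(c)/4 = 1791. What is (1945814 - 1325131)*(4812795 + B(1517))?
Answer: 2991666611997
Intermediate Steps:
B(c) = 7164 (B(c) = 4*1791 = 7164)
(1945814 - 1325131)*(4812795 + B(1517)) = (1945814 - 1325131)*(4812795 + 7164) = 620683*4819959 = 2991666611997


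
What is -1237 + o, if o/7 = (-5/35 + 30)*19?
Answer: 2734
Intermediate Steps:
o = 3971 (o = 7*((-5/35 + 30)*19) = 7*((-5*1/35 + 30)*19) = 7*((-1/7 + 30)*19) = 7*((209/7)*19) = 7*(3971/7) = 3971)
-1237 + o = -1237 + 3971 = 2734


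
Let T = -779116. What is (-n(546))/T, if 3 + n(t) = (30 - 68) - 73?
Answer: -57/389558 ≈ -0.00014632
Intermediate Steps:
n(t) = -114 (n(t) = -3 + ((30 - 68) - 73) = -3 + (-38 - 73) = -3 - 111 = -114)
(-n(546))/T = -1*(-114)/(-779116) = 114*(-1/779116) = -57/389558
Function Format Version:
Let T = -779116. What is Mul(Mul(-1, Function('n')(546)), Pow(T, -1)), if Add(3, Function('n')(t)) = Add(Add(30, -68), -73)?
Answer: Rational(-57, 389558) ≈ -0.00014632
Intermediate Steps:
Function('n')(t) = -114 (Function('n')(t) = Add(-3, Add(Add(30, -68), -73)) = Add(-3, Add(-38, -73)) = Add(-3, -111) = -114)
Mul(Mul(-1, Function('n')(546)), Pow(T, -1)) = Mul(Mul(-1, -114), Pow(-779116, -1)) = Mul(114, Rational(-1, 779116)) = Rational(-57, 389558)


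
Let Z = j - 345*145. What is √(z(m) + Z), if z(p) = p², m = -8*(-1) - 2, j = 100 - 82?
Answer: I*√49971 ≈ 223.54*I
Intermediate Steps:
j = 18
m = 6 (m = 8 - 2 = 6)
Z = -50007 (Z = 18 - 345*145 = 18 - 50025 = -50007)
√(z(m) + Z) = √(6² - 50007) = √(36 - 50007) = √(-49971) = I*√49971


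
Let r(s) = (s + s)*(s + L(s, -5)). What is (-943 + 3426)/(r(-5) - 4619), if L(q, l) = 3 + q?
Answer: -2483/4549 ≈ -0.54583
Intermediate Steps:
r(s) = 2*s*(3 + 2*s) (r(s) = (s + s)*(s + (3 + s)) = (2*s)*(3 + 2*s) = 2*s*(3 + 2*s))
(-943 + 3426)/(r(-5) - 4619) = (-943 + 3426)/(2*(-5)*(3 + 2*(-5)) - 4619) = 2483/(2*(-5)*(3 - 10) - 4619) = 2483/(2*(-5)*(-7) - 4619) = 2483/(70 - 4619) = 2483/(-4549) = 2483*(-1/4549) = -2483/4549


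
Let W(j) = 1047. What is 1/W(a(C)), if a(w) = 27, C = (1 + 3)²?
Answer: 1/1047 ≈ 0.00095511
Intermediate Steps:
C = 16 (C = 4² = 16)
1/W(a(C)) = 1/1047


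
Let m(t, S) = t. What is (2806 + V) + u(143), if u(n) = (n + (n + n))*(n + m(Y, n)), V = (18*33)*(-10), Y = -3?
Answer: 56926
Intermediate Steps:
V = -5940 (V = 594*(-10) = -5940)
u(n) = 3*n*(-3 + n) (u(n) = (n + (n + n))*(n - 3) = (n + 2*n)*(-3 + n) = (3*n)*(-3 + n) = 3*n*(-3 + n))
(2806 + V) + u(143) = (2806 - 5940) + 3*143*(-3 + 143) = -3134 + 3*143*140 = -3134 + 60060 = 56926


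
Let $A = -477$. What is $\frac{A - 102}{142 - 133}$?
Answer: $- \frac{193}{3} \approx -64.333$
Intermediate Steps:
$\frac{A - 102}{142 - 133} = \frac{-477 - 102}{142 - 133} = - \frac{579}{9} = \left(-579\right) \frac{1}{9} = - \frac{193}{3}$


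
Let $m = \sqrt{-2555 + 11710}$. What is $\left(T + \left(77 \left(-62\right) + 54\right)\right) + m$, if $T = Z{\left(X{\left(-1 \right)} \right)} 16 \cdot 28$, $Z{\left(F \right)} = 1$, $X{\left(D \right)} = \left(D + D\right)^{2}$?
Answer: $-4272 + \sqrt{9155} \approx -4176.3$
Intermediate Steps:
$X{\left(D \right)} = 4 D^{2}$ ($X{\left(D \right)} = \left(2 D\right)^{2} = 4 D^{2}$)
$m = \sqrt{9155} \approx 95.682$
$T = 448$ ($T = 1 \cdot 16 \cdot 28 = 16 \cdot 28 = 448$)
$\left(T + \left(77 \left(-62\right) + 54\right)\right) + m = \left(448 + \left(77 \left(-62\right) + 54\right)\right) + \sqrt{9155} = \left(448 + \left(-4774 + 54\right)\right) + \sqrt{9155} = \left(448 - 4720\right) + \sqrt{9155} = -4272 + \sqrt{9155}$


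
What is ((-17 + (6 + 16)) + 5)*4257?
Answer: 42570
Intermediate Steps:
((-17 + (6 + 16)) + 5)*4257 = ((-17 + 22) + 5)*4257 = (5 + 5)*4257 = 10*4257 = 42570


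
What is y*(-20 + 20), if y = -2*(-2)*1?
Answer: 0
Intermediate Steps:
y = 4 (y = 4*1 = 4)
y*(-20 + 20) = 4*(-20 + 20) = 4*0 = 0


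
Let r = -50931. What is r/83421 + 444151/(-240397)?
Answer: -5477242242/2228239793 ≈ -2.4581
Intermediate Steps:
r/83421 + 444151/(-240397) = -50931/83421 + 444151/(-240397) = -50931*1/83421 + 444151*(-1/240397) = -5659/9269 - 444151/240397 = -5477242242/2228239793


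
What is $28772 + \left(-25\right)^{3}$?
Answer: $13147$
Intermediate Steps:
$28772 + \left(-25\right)^{3} = 28772 - 15625 = 13147$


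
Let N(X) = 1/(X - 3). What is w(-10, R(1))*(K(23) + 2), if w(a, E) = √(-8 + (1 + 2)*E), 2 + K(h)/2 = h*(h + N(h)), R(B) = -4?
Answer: 10583*I*√5/5 ≈ 4732.9*I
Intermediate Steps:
N(X) = 1/(-3 + X)
K(h) = -4 + 2*h*(h + 1/(-3 + h)) (K(h) = -4 + 2*(h*(h + 1/(-3 + h))) = -4 + 2*h*(h + 1/(-3 + h)))
w(a, E) = √(-8 + 3*E)
w(-10, R(1))*(K(23) + 2) = √(-8 + 3*(-4))*(2*(23 + (-3 + 23)*(-2 + 23²))/(-3 + 23) + 2) = √(-8 - 12)*(2*(23 + 20*(-2 + 529))/20 + 2) = √(-20)*(2*(1/20)*(23 + 20*527) + 2) = (2*I*√5)*(2*(1/20)*(23 + 10540) + 2) = (2*I*√5)*(2*(1/20)*10563 + 2) = (2*I*√5)*(10563/10 + 2) = (2*I*√5)*(10583/10) = 10583*I*√5/5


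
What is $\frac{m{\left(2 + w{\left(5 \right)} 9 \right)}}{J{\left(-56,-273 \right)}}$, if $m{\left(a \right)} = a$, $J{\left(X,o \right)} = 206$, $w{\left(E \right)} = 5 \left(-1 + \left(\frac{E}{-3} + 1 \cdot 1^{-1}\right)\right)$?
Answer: $- \frac{73}{206} \approx -0.35437$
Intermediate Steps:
$w{\left(E \right)} = - \frac{5 E}{3}$ ($w{\left(E \right)} = 5 \left(-1 + \left(E \left(- \frac{1}{3}\right) + 1 \cdot 1\right)\right) = 5 \left(-1 - \left(-1 + \frac{E}{3}\right)\right) = 5 \left(- \frac{E}{3}\right) = - \frac{5 E}{3}$)
$\frac{m{\left(2 + w{\left(5 \right)} 9 \right)}}{J{\left(-56,-273 \right)}} = \frac{2 + \left(- \frac{5}{3}\right) 5 \cdot 9}{206} = \left(2 - 75\right) \frac{1}{206} = \left(-73\right) \frac{1}{206} = - \frac{73}{206}$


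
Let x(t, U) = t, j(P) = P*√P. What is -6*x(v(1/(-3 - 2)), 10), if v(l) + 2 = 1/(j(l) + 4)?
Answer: 7004/667 - 10*I*√5/667 ≈ 10.501 - 0.033524*I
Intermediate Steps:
j(P) = P^(3/2)
v(l) = -2 + 1/(4 + l^(3/2)) (v(l) = -2 + 1/(l^(3/2) + 4) = -2 + 1/(4 + l^(3/2)))
-6*x(v(1/(-3 - 2)), 10) = -6*(-7 - 2*(-I*√5/25))/(4 + (1/(-3 - 2))^(3/2)) = -6*(-7 - 2*(-I*√5/25))/(4 + (1/(-5))^(3/2)) = -6*(-7 - (-2)*I*√5/25)/(4 + (-⅕)^(3/2)) = -6*(-7 - (-2)*I*√5/25)/(4 - I*√5/25) = -6*(-7 + 2*I*√5/25)/(4 - I*√5/25)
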